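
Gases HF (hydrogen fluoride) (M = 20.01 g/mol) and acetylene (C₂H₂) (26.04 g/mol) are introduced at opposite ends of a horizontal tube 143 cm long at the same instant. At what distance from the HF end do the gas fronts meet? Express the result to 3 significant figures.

In equal time, each gas travels a distance ∝ its rate ∝ 1/√M, so d_HF/d_C₂H₂ = √(M_C₂H₂/M_HF) = √(26.04/20.01) = 1.141.
With d_HF + d_C₂H₂ = 143 cm, d_C₂H₂ = 143/(1 + 1.141) = 66.80 cm.
d_HF = 143 − 66.80 = 76.2 cm.

76.2 cm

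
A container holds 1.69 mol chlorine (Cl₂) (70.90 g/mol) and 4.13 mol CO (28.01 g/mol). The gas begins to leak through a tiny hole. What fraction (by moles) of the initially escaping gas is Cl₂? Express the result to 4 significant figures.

0.2046

Each component's effusion rate ∝ (its partial pressure)·(1/√M) ∝ n_i/√M_i.
x_Cl₂(eff) = (n_Cl₂/√M_Cl₂) / (n_Cl₂/√M_Cl₂ + n_CO/√M_CO)
= (1.69/√70.90) / (1.69/√70.90 + 4.13/√28.01) = 0.2007/(0.2007 + 0.7804) = 0.2046.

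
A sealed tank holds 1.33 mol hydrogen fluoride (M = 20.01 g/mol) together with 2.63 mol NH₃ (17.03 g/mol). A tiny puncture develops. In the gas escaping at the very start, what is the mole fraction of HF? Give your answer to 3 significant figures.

0.318

Effusion rate of each component ∝ n_i/√M_i (partial pressure × 1/√M).
Mole fraction of HF in the effusate = (n_HF/√M_HF) / (n_HF/√M_HF + n_NH₃/√M_NH₃)
= (1.33/√20.01) / (1.33/√20.01 + 2.63/√17.03) = 0.2973/(0.2973 + 0.6373) = 0.318.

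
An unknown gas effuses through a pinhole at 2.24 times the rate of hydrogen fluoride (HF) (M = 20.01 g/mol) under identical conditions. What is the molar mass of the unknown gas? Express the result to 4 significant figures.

Graham's law gives rate_X/rate_HF = √(M_HF/M_X).
2.24 = √(20.01/M_X)
M_X = 20.01 / 2.24² = 20.01 / 5.018 = 3.988 g/mol

3.988 g/mol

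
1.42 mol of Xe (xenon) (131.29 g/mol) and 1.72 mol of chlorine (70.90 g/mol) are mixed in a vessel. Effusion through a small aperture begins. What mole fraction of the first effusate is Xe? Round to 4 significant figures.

0.3776

Each component's effusion rate ∝ (its partial pressure)·(1/√M) ∝ n_i/√M_i.
So x_Xe in the escaping gas = (n_Xe/√M_Xe) / Σ(n_i/√M_i)
= (1.42/√131.29) / (1.42/√131.29 + 1.72/√70.90) = 0.1239/(0.1239 + 0.2043) = 0.3776.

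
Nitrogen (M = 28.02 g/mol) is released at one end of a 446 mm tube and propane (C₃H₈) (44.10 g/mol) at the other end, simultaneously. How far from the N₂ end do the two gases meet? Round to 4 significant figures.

The fronts meet when d_N₂ + d_C₃H₈ = L with d_N₂/d_C₃H₈ = √(M_C₃H₈/M_N₂) (Graham's law). Here √(M_C₃H₈/M_N₂) = √(44.10/28.02) = 1.255.
With d_N₂ + d_C₃H₈ = 446 mm, d_C₃H₈ = 446/(1 + 1.255) = 197.8 mm.
d_N₂ = 446 − 197.8 = 248.2 mm.

248.2 mm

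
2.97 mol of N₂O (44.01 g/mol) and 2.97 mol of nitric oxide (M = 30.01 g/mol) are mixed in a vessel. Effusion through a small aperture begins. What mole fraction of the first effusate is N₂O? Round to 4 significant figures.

Effusion rate of each component ∝ n_i/√M_i (partial pressure × 1/√M).
x_N₂O(eff) = (n_N₂O/√M_N₂O) / (n_N₂O/√M_N₂O + n_NO/√M_NO)
= (2.97/√44.01) / (2.97/√44.01 + 2.97/√30.01) = 0.4477/(0.4477 + 0.5422) = 0.4523.

0.4523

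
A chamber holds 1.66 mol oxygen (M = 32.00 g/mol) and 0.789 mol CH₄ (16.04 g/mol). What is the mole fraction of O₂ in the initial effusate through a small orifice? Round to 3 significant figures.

0.598

Rate_i ∝ x_i/√M_i (Graham's law weighted by mole fraction), so the effusate composition follows n_i/√M_i.
So x_O₂ in the escaping gas = (n_O₂/√M_O₂) / Σ(n_i/√M_i)
= (1.66/√32.00) / (1.66/√32.00 + 0.789/√16.04) = 0.2934/(0.2934 + 0.1970) = 0.598.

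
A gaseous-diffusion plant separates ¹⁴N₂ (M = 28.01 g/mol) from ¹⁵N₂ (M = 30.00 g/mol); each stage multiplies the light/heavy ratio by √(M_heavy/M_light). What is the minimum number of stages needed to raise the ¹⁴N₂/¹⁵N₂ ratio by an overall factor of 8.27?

62

With α = √(30.00/28.01) per stage, ln α = ½ ln(1.07105) = 0.03432.
Need α^N ≥ 8.27 ⇒ N ≥ ln(8.27) / ln α = 2.113 / 0.03432 = 61.56.
So at least 62 stages are needed.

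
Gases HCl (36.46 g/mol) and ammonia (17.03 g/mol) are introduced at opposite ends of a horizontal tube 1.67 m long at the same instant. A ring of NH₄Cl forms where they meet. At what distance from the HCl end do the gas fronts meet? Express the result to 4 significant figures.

The fronts meet when d_HCl + d_NH₃ = L with d_HCl/d_NH₃ = √(M_NH₃/M_HCl) (Graham's law). Here √(M_NH₃/M_HCl) = √(17.03/36.46) = 0.6834.
With d_HCl + d_NH₃ = 1.67 m, d_NH₃ = 1.67/(1 + 0.6834) = 0.9920 m.
d_HCl = 1.67 − 0.9920 = 0.6780 m.

0.6780 m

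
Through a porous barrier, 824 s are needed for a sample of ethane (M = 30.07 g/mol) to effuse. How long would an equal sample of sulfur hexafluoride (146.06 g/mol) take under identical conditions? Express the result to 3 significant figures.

1820 s

Since effusion rate ∝ 1/√M, t_SF₆/t_C₂H₆ = √(M_SF₆/M_C₂H₆) = √(146.06/30.07) = √4.857 = 2.204.
So the time for SF₆ is 824 × 2.204 = 1820 s.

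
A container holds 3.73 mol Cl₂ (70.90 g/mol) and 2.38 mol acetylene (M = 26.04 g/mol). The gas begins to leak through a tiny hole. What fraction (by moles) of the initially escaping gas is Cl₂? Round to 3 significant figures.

0.487

Effusion rate of each component ∝ n_i/√M_i (partial pressure × 1/√M).
So x_Cl₂ in the escaping gas = (n_Cl₂/√M_Cl₂) / Σ(n_i/√M_i)
= (3.73/√70.90) / (3.73/√70.90 + 2.38/√26.04) = 0.4430/(0.4430 + 0.4664) = 0.487.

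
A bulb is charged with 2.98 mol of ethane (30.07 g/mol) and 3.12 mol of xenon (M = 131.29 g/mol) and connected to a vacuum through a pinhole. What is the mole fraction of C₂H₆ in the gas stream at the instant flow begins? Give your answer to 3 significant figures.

Rate_i ∝ x_i/√M_i (Graham's law weighted by mole fraction), so the effusate composition follows n_i/√M_i.
So x_C₂H₆ in the escaping gas = (n_C₂H₆/√M_C₂H₆) / Σ(n_i/√M_i)
= (2.98/√30.07) / (2.98/√30.07 + 3.12/√131.29) = 0.5434/(0.5434 + 0.2723) = 0.666.

0.666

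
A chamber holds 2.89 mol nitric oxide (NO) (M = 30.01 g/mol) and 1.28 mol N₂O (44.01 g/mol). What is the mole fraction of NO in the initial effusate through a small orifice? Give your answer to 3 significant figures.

0.732

Effusion rate of each component ∝ n_i/√M_i (partial pressure × 1/√M).
So x_NO in the escaping gas = (n_NO/√M_NO) / Σ(n_i/√M_i)
= (2.89/√30.01) / (2.89/√30.01 + 1.28/√44.01) = 0.5276/(0.5276 + 0.1929) = 0.732.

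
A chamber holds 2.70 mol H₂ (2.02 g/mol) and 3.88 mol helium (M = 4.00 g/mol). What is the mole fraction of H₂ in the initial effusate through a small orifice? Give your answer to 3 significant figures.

0.495

The effusion rate of species i is ∝ p_i/√M_i ∝ n_i/√M_i.
x_H₂(eff) = (n_H₂/√M_H₂) / (n_H₂/√M_H₂ + n_He/√M_He)
= (2.70/√2.02) / (2.70/√2.02 + 3.88/√4.00) = 1.900/(1.900 + 1.940) = 0.495.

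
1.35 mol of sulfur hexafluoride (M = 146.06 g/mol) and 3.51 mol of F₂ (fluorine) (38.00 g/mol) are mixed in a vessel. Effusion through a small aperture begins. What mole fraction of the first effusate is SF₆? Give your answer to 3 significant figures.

0.164

Effusion rate of each component ∝ n_i/√M_i (partial pressure × 1/√M).
Mole fraction of SF₆ in the effusate = (n_SF₆/√M_SF₆) / (n_SF₆/√M_SF₆ + n_F₂/√M_F₂)
= (1.35/√146.06) / (1.35/√146.06 + 3.51/√38.00) = 0.1117/(0.1117 + 0.5694) = 0.164.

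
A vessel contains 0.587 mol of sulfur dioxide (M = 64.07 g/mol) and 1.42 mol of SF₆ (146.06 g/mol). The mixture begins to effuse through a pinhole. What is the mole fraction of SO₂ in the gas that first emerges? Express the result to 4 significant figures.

Effusion rate of each component ∝ n_i/√M_i (partial pressure × 1/√M).
Mole fraction of SO₂ in the effusate = (n_SO₂/√M_SO₂) / (n_SO₂/√M_SO₂ + n_SF₆/√M_SF₆)
= (0.587/√64.07) / (0.587/√64.07 + 1.42/√146.06) = 0.07333/(0.07333 + 0.1175) = 0.3843.

0.3843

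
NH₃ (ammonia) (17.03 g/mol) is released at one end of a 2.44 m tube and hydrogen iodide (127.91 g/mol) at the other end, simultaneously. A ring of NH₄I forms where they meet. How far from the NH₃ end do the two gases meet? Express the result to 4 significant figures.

1.788 m

The fronts meet when d_NH₃ + d_HI = L with d_NH₃/d_HI = √(M_HI/M_NH₃) (Graham's law). Here √(M_HI/M_NH₃) = √(127.91/17.03) = 2.741.
With d_NH₃ + d_HI = 2.44 m, d_HI = 2.44/(1 + 2.741) = 0.6523 m.
d_NH₃ = 2.44 − 0.6523 = 1.788 m.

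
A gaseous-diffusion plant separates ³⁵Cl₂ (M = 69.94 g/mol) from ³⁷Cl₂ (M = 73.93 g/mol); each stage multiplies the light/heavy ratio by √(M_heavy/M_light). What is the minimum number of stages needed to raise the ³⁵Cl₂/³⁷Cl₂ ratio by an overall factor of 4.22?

Single-stage factor α = √(73.93/69.94), so ln α = ½ ln(1.05705) = 0.02774.
Need α^N ≥ 4.22 ⇒ N ≥ ln(4.22) / ln α = 1.440 / 0.02774 = 51.90.
So at least 52 stages are needed.

52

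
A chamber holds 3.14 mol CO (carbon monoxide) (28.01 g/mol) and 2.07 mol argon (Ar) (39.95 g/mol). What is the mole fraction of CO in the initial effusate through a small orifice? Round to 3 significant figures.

The effusion rate of species i is ∝ p_i/√M_i ∝ n_i/√M_i.
So x_CO in the escaping gas = (n_CO/√M_CO) / Σ(n_i/√M_i)
= (3.14/√28.01) / (3.14/√28.01 + 2.07/√39.95) = 0.5933/(0.5933 + 0.3275) = 0.644.

0.644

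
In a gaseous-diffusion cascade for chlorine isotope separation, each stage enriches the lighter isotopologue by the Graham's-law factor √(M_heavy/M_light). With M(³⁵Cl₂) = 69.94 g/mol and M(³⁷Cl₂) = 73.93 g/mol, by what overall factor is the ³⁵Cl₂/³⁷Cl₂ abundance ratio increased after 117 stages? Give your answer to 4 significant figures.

25.68

Each stage multiplies the ratio by α = √(73.93/69.94), so after 117 stages the overall factor is α^117 = (73.93/69.94)^(117/2).
= 1.05705^(117/2) = 25.68.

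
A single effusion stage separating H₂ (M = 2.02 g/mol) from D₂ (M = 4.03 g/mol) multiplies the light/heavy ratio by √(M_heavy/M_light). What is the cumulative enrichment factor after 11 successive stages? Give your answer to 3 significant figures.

Overall factor = α^11 with α = √(4.03/2.02), i.e. (4.03/2.02)^(11/2).
= 1.99505^(11/2) = 44.6.

44.6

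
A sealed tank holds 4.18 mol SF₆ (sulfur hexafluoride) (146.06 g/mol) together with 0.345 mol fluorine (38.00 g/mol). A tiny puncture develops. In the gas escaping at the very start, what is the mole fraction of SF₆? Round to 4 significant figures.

Effusion rate of each component ∝ n_i/√M_i (partial pressure × 1/√M).
Mole fraction of SF₆ in the effusate = (n_SF₆/√M_SF₆) / (n_SF₆/√M_SF₆ + n_F₂/√M_F₂)
= (4.18/√146.06) / (4.18/√146.06 + 0.345/√38.00) = 0.3459/(0.3459 + 0.05597) = 0.8607.

0.8607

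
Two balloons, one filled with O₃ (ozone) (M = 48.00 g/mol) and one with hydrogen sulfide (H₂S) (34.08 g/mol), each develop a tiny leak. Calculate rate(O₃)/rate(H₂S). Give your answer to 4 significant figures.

0.8426

Using Graham's law: rate_O₃/rate_H₂S = √(M_H₂S/M_O₃) = √(34.08/48.00) = √0.7100 = 0.8426.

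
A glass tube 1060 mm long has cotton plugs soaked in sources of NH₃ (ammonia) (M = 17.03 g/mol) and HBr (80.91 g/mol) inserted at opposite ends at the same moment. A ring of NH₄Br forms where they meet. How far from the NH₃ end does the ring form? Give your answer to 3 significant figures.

The fronts meet when d_NH₃ + d_HBr = L with d_NH₃/d_HBr = √(M_HBr/M_NH₃) (Graham's law). Here √(M_HBr/M_NH₃) = √(80.91/17.03) = 2.180.
With d_NH₃ + d_HBr = 1060 mm, d_HBr = 1060/(1 + 2.180) = 333.4 mm.
d_NH₃ = 1060 − 333.4 = 727 mm.

727 mm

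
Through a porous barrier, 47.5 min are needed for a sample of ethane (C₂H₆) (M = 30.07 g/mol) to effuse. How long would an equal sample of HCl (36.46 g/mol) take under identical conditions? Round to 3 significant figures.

52.3 min

Since effusion rate ∝ 1/√M, t_HCl/t_C₂H₆ = √(M_HCl/M_C₂H₆) = √(36.46/30.07) = √1.213 = 1.101.
So the time for HCl is 47.5 × 1.101 = 52.3 min.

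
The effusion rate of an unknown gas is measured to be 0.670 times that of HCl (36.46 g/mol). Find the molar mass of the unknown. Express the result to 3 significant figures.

81.2 g/mol

Using Graham's law: rate_X/rate_HCl = √(M_HCl/M_X).
0.670 = √(36.46/M_X)
M_X = 36.46 / 0.670² = 36.46 / 0.4489 = 81.2 g/mol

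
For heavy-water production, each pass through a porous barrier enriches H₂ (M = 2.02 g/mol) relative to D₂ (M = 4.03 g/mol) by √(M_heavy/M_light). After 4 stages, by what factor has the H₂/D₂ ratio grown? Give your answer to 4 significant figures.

The single-stage factor is √(M_heavy/M_light), so 4 stages give [√(4.03/2.02)]^4 = (4.03/2.02)^(4/2).
= 1.99505^2 = 3.980.

3.980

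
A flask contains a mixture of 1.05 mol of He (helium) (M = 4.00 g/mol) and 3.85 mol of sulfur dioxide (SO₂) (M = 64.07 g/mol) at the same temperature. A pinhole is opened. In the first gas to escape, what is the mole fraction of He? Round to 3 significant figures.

Effusion rate of each component ∝ n_i/√M_i (partial pressure × 1/√M).
So x_He in the escaping gas = (n_He/√M_He) / Σ(n_i/√M_i)
= (1.05/√4.00) / (1.05/√4.00 + 3.85/√64.07) = 0.5250/(0.5250 + 0.4810) = 0.522.

0.522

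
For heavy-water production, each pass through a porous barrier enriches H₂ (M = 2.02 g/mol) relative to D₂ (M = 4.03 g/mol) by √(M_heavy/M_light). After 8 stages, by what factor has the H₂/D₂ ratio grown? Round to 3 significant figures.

15.8

Each stage multiplies the ratio by α = √(4.03/2.02), so after 8 stages the overall factor is α^8 = (4.03/2.02)^(8/2).
= 1.99505^4 = 15.8.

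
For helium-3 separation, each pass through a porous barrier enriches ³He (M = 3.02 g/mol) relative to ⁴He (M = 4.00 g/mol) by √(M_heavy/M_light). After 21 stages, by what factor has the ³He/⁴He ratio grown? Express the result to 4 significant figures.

Overall factor = α^21 with α = √(4.00/3.02), i.e. (4.00/3.02)^(21/2).
= 1.32450^(21/2) = 19.12.

19.12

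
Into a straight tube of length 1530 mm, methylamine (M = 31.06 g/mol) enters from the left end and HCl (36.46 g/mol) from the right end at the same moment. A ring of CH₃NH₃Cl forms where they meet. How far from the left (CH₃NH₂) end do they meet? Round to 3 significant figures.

796 mm

Graham's law gives d_CH₃NH₂/d_HCl = rate_CH₃NH₂/rate_HCl = √(M_HCl/M_CH₃NH₂) = √(36.46/31.06) = 1.083.
With d_CH₃NH₂ + d_HCl = 1530 mm, d_HCl = 1530/(1 + 1.083) = 734.4 mm.
d_CH₃NH₂ = 1530 − 734.4 = 796 mm.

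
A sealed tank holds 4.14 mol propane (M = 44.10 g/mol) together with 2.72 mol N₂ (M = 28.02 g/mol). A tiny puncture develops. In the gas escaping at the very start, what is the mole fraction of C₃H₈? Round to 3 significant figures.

Rate_i ∝ x_i/√M_i (Graham's law weighted by mole fraction), so the effusate composition follows n_i/√M_i.
Mole fraction of C₃H₈ in the effusate = (n_C₃H₈/√M_C₃H₈) / (n_C₃H₈/√M_C₃H₈ + n_N₂/√M_N₂)
= (4.14/√44.10) / (4.14/√44.10 + 2.72/√28.02) = 0.6234/(0.6234 + 0.5138) = 0.548.

0.548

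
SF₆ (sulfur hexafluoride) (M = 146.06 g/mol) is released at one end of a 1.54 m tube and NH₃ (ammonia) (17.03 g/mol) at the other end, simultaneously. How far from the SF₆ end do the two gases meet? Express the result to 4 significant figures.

0.3920 m

The fronts meet when d_SF₆ + d_NH₃ = L with d_SF₆/d_NH₃ = √(M_NH₃/M_SF₆) (Graham's law). Here √(M_NH₃/M_SF₆) = √(17.03/146.06) = 0.3415.
With d_SF₆ + d_NH₃ = 1.54 m, d_NH₃ = 1.54/(1 + 0.3415) = 1.148 m.
d_SF₆ = 1.54 − 1.148 = 0.3920 m.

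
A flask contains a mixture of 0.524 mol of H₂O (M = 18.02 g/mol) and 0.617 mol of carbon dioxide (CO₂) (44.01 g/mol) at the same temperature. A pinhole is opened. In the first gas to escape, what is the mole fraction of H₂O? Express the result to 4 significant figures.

0.5703

The effusion rate of species i is ∝ p_i/√M_i ∝ n_i/√M_i.
x_H₂O(eff) = (n_H₂O/√M_H₂O) / (n_H₂O/√M_H₂O + n_CO₂/√M_CO₂)
= (0.524/√18.02) / (0.524/√18.02 + 0.617/√44.01) = 0.1234/(0.1234 + 0.09301) = 0.5703.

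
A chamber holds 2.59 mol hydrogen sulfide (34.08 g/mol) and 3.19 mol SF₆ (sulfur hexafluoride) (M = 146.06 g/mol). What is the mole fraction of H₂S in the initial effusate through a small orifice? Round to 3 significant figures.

0.627

Each component's effusion rate ∝ (its partial pressure)·(1/√M) ∝ n_i/√M_i.
So x_H₂S in the escaping gas = (n_H₂S/√M_H₂S) / Σ(n_i/√M_i)
= (2.59/√34.08) / (2.59/√34.08 + 3.19/√146.06) = 0.4437/(0.4437 + 0.2640) = 0.627.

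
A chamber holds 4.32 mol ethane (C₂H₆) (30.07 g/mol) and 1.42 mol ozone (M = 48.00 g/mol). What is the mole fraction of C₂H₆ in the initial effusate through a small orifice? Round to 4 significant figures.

0.7935

Effusion rate of each component ∝ n_i/√M_i (partial pressure × 1/√M).
So x_C₂H₆ in the escaping gas = (n_C₂H₆/√M_C₂H₆) / Σ(n_i/√M_i)
= (4.32/√30.07) / (4.32/√30.07 + 1.42/√48.00) = 0.7878/(0.7878 + 0.2050) = 0.7935.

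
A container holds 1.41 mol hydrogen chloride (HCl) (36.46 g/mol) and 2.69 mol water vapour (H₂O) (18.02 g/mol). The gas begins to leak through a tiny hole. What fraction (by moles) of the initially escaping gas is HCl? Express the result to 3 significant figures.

0.269

Each component's effusion rate ∝ (its partial pressure)·(1/√M) ∝ n_i/√M_i.
x_HCl(eff) = (n_HCl/√M_HCl) / (n_HCl/√M_HCl + n_H₂O/√M_H₂O)
= (1.41/√36.46) / (1.41/√36.46 + 2.69/√18.02) = 0.2335/(0.2335 + 0.6337) = 0.269.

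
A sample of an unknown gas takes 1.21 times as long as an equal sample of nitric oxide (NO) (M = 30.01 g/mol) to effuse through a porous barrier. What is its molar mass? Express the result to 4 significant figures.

43.94 g/mol

By Graham's law, t_X/t_NO = √(M_X/M_NO).
1.21 = √(M_X/30.01)
M_X = 30.01 × 1.21² = 30.01 × 1.464 = 43.94 g/mol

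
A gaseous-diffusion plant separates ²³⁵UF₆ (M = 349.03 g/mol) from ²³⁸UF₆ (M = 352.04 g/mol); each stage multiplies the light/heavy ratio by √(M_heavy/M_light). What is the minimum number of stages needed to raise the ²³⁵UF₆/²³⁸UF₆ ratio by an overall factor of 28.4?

Per stage α = (352.04/349.03)^(1/2) = 1.00862^0.5, giving ln α = 0.004293.
Need α^N ≥ 28.4 ⇒ N ≥ ln(28.4) / ln α = 3.346 / 0.004293 = 779.41.
So at least 780 stages are needed.

780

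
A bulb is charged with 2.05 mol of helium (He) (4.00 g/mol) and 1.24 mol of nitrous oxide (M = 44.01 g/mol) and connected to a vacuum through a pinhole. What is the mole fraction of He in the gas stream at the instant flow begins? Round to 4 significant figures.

Each component's effusion rate ∝ (its partial pressure)·(1/√M) ∝ n_i/√M_i.
So x_He in the escaping gas = (n_He/√M_He) / Σ(n_i/√M_i)
= (2.05/√4.00) / (2.05/√4.00 + 1.24/√44.01) = 1.025/(1.025 + 0.1869) = 0.8458.

0.8458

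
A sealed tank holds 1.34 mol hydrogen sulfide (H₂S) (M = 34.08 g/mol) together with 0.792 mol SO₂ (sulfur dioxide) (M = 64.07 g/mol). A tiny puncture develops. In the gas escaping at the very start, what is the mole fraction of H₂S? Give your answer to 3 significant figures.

Effusion rate of each component ∝ n_i/√M_i (partial pressure × 1/√M).
So x_H₂S in the escaping gas = (n_H₂S/√M_H₂S) / Σ(n_i/√M_i)
= (1.34/√34.08) / (1.34/√34.08 + 0.792/√64.07) = 0.2295/(0.2295 + 0.09895) = 0.699.

0.699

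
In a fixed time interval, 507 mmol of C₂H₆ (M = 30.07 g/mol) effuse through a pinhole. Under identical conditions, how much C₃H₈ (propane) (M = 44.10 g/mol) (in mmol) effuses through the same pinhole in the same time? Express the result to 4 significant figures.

From Graham's law, rate_C₃H₈/rate_C₂H₆ = √(M_C₂H₆/M_C₃H₈) = √(30.07/44.10) = √0.6819 = 0.8257.
So the amount for C₃H₈ is 507 × 0.8257 = 418.7 mmol.

418.7 mmol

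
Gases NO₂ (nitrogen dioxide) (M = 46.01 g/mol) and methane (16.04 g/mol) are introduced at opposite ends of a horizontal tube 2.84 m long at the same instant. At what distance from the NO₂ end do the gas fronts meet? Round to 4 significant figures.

The fronts meet when d_NO₂ + d_CH₄ = L with d_NO₂/d_CH₄ = √(M_CH₄/M_NO₂) (Graham's law). Here √(M_CH₄/M_NO₂) = √(16.04/46.01) = 0.5904.
With d_NO₂ + d_CH₄ = 2.84 m, d_CH₄ = 2.84/(1 + 0.5904) = 1.786 m.
d_NO₂ = 2.84 − 1.786 = 1.054 m.

1.054 m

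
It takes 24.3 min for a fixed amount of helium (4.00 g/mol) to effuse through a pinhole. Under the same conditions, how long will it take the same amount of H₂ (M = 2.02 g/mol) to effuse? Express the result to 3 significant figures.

17.3 min

From Graham's law, t_H₂/t_He = √(M_H₂/M_He) = √(2.02/4.00) = √0.5050 = 0.7106.
So the time for H₂ is 24.3 × 0.7106 = 17.3 min.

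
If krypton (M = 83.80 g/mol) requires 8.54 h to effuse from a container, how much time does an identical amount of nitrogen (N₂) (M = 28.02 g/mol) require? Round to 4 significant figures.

Using Graham's law: t_N₂/t_Kr = √(M_N₂/M_Kr) = √(28.02/83.80) = √0.3344 = 0.5782.
So the time for N₂ is 8.54 × 0.5782 = 4.938 h.

4.938 h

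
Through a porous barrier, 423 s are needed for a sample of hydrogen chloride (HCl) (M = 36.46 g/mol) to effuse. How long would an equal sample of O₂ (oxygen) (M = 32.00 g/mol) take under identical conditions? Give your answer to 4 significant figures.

396.3 s

Since effusion rate ∝ 1/√M, t_O₂/t_HCl = √(M_O₂/M_HCl) = √(32.00/36.46) = √0.8777 = 0.9368.
So the time for O₂ is 423 × 0.9368 = 396.3 s.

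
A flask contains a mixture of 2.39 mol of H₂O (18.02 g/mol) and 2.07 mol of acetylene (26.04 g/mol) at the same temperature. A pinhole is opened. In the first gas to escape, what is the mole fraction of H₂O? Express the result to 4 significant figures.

The effusion rate of species i is ∝ p_i/√M_i ∝ n_i/√M_i.
So x_H₂O in the escaping gas = (n_H₂O/√M_H₂O) / Σ(n_i/√M_i)
= (2.39/√18.02) / (2.39/√18.02 + 2.07/√26.04) = 0.5630/(0.5630 + 0.4056) = 0.5812.

0.5812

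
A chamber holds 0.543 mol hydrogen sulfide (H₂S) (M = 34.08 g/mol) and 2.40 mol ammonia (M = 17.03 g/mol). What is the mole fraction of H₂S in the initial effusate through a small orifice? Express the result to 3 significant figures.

Each component's effusion rate ∝ (its partial pressure)·(1/√M) ∝ n_i/√M_i.
x_H₂S(eff) = (n_H₂S/√M_H₂S) / (n_H₂S/√M_H₂S + n_NH₃/√M_NH₃)
= (0.543/√34.08) / (0.543/√34.08 + 2.40/√17.03) = 0.09301/(0.09301 + 0.5816) = 0.138.

0.138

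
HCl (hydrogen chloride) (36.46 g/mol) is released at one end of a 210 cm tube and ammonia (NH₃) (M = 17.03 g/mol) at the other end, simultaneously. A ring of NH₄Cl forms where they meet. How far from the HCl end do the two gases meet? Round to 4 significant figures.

Graham's law gives d_HCl/d_NH₃ = rate_HCl/rate_NH₃ = √(M_NH₃/M_HCl) = √(17.03/36.46) = 0.6834.
With d_HCl + d_NH₃ = 210 cm, d_NH₃ = 210/(1 + 0.6834) = 124.7 cm.
d_HCl = 210 − 124.7 = 85.26 cm.

85.26 cm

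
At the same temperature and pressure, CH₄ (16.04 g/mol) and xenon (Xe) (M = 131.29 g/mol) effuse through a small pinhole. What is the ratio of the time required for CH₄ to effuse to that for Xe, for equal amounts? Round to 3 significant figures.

0.350

Graham's law gives t_CH₄/t_Xe = √(M_CH₄/M_Xe) = √(16.04/131.29) = √0.1222 = 0.350.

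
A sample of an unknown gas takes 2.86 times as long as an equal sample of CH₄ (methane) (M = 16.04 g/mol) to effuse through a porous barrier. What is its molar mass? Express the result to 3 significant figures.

Graham's law gives t_X/t_CH₄ = √(M_X/M_CH₄).
2.86 = √(M_X/16.04)
M_X = 16.04 × 2.86² = 16.04 × 8.180 = 131 g/mol

131 g/mol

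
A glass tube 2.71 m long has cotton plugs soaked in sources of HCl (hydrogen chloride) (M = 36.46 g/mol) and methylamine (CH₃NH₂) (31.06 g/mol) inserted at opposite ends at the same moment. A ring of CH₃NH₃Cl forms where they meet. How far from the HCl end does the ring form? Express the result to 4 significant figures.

1.301 m

The fronts meet when d_HCl + d_CH₃NH₂ = L with d_HCl/d_CH₃NH₂ = √(M_CH₃NH₂/M_HCl) (Graham's law). Here √(M_CH₃NH₂/M_HCl) = √(31.06/36.46) = 0.9230.
With d_HCl + d_CH₃NH₂ = 2.71 m, d_CH₃NH₂ = 2.71/(1 + 0.9230) = 1.409 m.
d_HCl = 2.71 − 1.409 = 1.301 m.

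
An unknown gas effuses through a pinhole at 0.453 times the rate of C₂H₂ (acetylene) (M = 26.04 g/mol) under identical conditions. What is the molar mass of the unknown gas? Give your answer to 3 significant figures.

127 g/mol

Using Graham's law: rate_X/rate_C₂H₂ = √(M_C₂H₂/M_X).
0.453 = √(26.04/M_X)
M_X = 26.04 / 0.453² = 26.04 / 0.2052 = 127 g/mol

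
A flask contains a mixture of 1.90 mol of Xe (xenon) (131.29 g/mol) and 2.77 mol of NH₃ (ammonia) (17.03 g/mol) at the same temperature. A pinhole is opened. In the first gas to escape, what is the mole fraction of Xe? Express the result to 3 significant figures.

0.198

Effusion rate of each component ∝ n_i/√M_i (partial pressure × 1/√M).
x_Xe(eff) = (n_Xe/√M_Xe) / (n_Xe/√M_Xe + n_NH₃/√M_NH₃)
= (1.90/√131.29) / (1.90/√131.29 + 2.77/√17.03) = 0.1658/(0.1658 + 0.6712) = 0.198.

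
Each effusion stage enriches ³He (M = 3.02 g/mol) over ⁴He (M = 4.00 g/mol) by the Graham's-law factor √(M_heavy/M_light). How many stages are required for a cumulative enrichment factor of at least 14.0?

19

With α = √(4.00/3.02) per stage, ln α = ½ ln(1.32450) = 0.1405.
Need α^N ≥ 14.0 ⇒ N ≥ ln(14.0) / ln α = 2.639 / 0.1405 = 18.78.
So at least 19 stages are needed.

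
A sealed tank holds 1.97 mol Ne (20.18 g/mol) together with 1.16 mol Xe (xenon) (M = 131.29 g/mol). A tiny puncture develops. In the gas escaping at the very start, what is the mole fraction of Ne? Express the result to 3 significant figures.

Rate_i ∝ x_i/√M_i (Graham's law weighted by mole fraction), so the effusate composition follows n_i/√M_i.
Mole fraction of Ne in the effusate = (n_Ne/√M_Ne) / (n_Ne/√M_Ne + n_Xe/√M_Xe)
= (1.97/√20.18) / (1.97/√20.18 + 1.16/√131.29) = 0.4385/(0.4385 + 0.1012) = 0.812.

0.812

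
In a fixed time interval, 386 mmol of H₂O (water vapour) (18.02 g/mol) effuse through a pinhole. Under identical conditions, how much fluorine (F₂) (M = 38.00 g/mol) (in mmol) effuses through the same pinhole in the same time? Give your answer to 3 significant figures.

From Graham's law, rate_F₂/rate_H₂O = √(M_H₂O/M_F₂) = √(18.02/38.00) = √0.4742 = 0.6886.
So the amount for F₂ is 386 × 0.6886 = 266 mmol.

266 mmol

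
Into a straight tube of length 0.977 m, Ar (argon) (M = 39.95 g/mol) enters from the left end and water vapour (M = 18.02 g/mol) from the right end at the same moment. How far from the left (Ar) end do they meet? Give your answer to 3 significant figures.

0.393 m

The fronts meet when d_Ar + d_H₂O = L with d_Ar/d_H₂O = √(M_H₂O/M_Ar) (Graham's law). Here √(M_H₂O/M_Ar) = √(18.02/39.95) = 0.6716.
With d_Ar + d_H₂O = 0.977 m, d_H₂O = 0.977/(1 + 0.6716) = 0.5845 m.
d_Ar = 0.977 − 0.5845 = 0.393 m.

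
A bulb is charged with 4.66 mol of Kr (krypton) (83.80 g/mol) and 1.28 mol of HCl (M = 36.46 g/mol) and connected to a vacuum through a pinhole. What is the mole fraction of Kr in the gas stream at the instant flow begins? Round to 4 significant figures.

Each component's effusion rate ∝ (its partial pressure)·(1/√M) ∝ n_i/√M_i.
x_Kr(eff) = (n_Kr/√M_Kr) / (n_Kr/√M_Kr + n_HCl/√M_HCl)
= (4.66/√83.80) / (4.66/√83.80 + 1.28/√36.46) = 0.5091/(0.5091 + 0.2120) = 0.7060.

0.7060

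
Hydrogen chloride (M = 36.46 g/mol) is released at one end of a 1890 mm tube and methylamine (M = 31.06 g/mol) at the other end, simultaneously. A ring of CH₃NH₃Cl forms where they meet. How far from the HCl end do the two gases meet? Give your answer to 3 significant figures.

Graham's law gives d_HCl/d_CH₃NH₂ = rate_HCl/rate_CH₃NH₂ = √(M_CH₃NH₂/M_HCl) = √(31.06/36.46) = 0.9230.
With d_HCl + d_CH₃NH₂ = 1890 mm, d_CH₃NH₂ = 1890/(1 + 0.9230) = 982.8 mm.
d_HCl = 1890 − 982.8 = 907 mm.

907 mm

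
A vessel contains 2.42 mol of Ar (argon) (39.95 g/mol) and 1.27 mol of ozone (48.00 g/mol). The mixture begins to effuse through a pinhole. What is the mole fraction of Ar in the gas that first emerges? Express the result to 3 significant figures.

Rate_i ∝ x_i/√M_i (Graham's law weighted by mole fraction), so the effusate composition follows n_i/√M_i.
Mole fraction of Ar in the effusate = (n_Ar/√M_Ar) / (n_Ar/√M_Ar + n_O₃/√M_O₃)
= (2.42/√39.95) / (2.42/√39.95 + 1.27/√48.00) = 0.3829/(0.3829 + 0.1833) = 0.676.

0.676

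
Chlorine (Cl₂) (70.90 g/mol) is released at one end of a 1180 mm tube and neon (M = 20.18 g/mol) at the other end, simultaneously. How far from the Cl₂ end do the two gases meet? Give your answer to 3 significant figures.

411 mm

Graham's law gives d_Cl₂/d_Ne = rate_Cl₂/rate_Ne = √(M_Ne/M_Cl₂) = √(20.18/70.90) = 0.5335.
With d_Cl₂ + d_Ne = 1180 mm, d_Ne = 1180/(1 + 0.5335) = 769.5 mm.
d_Cl₂ = 1180 − 769.5 = 411 mm.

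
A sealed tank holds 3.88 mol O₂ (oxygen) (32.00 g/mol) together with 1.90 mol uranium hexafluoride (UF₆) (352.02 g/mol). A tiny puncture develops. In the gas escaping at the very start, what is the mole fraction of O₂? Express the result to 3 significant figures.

Each component's effusion rate ∝ (its partial pressure)·(1/√M) ∝ n_i/√M_i.
x_O₂(eff) = (n_O₂/√M_O₂) / (n_O₂/√M_O₂ + n_UF₆/√M_UF₆)
= (3.88/√32.00) / (3.88/√32.00 + 1.90/√352.02) = 0.6859/(0.6859 + 0.1013) = 0.871.

0.871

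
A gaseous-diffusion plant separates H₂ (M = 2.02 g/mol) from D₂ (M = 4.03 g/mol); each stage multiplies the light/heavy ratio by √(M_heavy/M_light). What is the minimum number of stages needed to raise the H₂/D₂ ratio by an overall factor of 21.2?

9

Per stage α = (4.03/2.02)^(1/2) = 1.99505^0.5, giving ln α = 0.3453.
Need α^N ≥ 21.2 ⇒ N ≥ ln(21.2) / ln α = 3.054 / 0.3453 = 8.84.
Minimum whole number of stages: N = 9.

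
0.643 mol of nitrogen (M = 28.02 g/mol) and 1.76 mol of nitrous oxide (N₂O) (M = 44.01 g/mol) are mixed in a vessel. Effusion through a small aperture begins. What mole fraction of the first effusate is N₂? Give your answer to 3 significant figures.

Each component's effusion rate ∝ (its partial pressure)·(1/√M) ∝ n_i/√M_i.
So x_N₂ in the escaping gas = (n_N₂/√M_N₂) / Σ(n_i/√M_i)
= (0.643/√28.02) / (0.643/√28.02 + 1.76/√44.01) = 0.1215/(0.1215 + 0.2653) = 0.314.

0.314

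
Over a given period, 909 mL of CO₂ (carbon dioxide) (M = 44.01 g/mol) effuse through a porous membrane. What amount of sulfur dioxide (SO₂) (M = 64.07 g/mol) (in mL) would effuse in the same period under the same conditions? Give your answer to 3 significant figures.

Using Graham's law: rate_SO₂/rate_CO₂ = √(M_CO₂/M_SO₂) = √(44.01/64.07) = √0.6869 = 0.8288.
So the volume for SO₂ is 909 × 0.8288 = 753 mL.

753 mL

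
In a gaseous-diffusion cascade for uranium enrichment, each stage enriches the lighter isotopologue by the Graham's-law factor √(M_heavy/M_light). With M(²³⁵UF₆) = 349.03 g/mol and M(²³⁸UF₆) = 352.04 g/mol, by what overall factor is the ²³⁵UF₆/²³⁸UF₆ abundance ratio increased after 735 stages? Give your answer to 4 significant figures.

23.47

Overall factor = α^735 with α = √(352.04/349.03), i.e. (352.04/349.03)^(735/2).
= 1.00862^(735/2) = 23.47.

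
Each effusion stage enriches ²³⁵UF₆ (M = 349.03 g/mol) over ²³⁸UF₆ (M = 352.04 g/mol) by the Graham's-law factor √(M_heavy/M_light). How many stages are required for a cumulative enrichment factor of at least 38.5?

851

Per stage α = (352.04/349.03)^(1/2) = 1.00862^0.5, giving ln α = 0.004293.
Need α^N ≥ 38.5 ⇒ N ≥ ln(38.5) / ln α = 3.651 / 0.004293 = 850.28.
Minimum whole number of stages: N = 851.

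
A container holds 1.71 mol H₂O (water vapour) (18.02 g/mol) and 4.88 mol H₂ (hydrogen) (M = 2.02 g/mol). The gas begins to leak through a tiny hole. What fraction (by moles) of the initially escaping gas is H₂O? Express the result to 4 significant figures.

0.1050

Each component's effusion rate ∝ (its partial pressure)·(1/√M) ∝ n_i/√M_i.
x_H₂O(eff) = (n_H₂O/√M_H₂O) / (n_H₂O/√M_H₂O + n_H₂/√M_H₂)
= (1.71/√18.02) / (1.71/√18.02 + 4.88/√2.02) = 0.4028/(0.4028 + 3.434) = 0.1050.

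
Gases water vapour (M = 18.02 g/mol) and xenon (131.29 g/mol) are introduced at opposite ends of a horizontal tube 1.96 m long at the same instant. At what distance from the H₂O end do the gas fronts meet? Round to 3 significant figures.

In equal time, each gas travels a distance ∝ its rate ∝ 1/√M, so d_H₂O/d_Xe = √(M_Xe/M_H₂O) = √(131.29/18.02) = 2.699.
With d_H₂O + d_Xe = 1.96 m, d_Xe = 1.96/(1 + 2.699) = 0.5298 m.
d_H₂O = 1.96 − 0.5298 = 1.43 m.

1.43 m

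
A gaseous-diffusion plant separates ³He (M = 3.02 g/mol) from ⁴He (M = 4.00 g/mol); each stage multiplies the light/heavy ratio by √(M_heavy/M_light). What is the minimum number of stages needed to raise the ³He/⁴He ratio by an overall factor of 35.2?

26

Per stage α = (4.00/3.02)^(1/2) = 1.32450^0.5, giving ln α = 0.1405.
Need α^N ≥ 35.2 ⇒ N ≥ ln(35.2) / ln α = 3.561 / 0.1405 = 25.34.
So at least 26 stages are needed.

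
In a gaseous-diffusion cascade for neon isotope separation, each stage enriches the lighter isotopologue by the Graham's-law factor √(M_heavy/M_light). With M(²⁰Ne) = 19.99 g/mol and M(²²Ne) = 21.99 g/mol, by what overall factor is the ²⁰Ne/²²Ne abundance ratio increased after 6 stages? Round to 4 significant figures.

After 6 stages the ratio has grown by (√(21.99/19.99))^6 = (21.99/19.99)^(6/2).
= 1.10005^3 = 1.331.

1.331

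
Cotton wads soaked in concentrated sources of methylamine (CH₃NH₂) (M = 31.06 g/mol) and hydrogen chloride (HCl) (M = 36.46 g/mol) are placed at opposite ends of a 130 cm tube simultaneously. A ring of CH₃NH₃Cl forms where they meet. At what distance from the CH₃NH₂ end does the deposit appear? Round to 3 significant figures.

67.6 cm

In equal time, each gas travels a distance ∝ its rate ∝ 1/√M, so d_CH₃NH₂/d_HCl = √(M_HCl/M_CH₃NH₂) = √(36.46/31.06) = 1.083.
With d_CH₃NH₂ + d_HCl = 130 cm, d_HCl = 130/(1 + 1.083) = 62.40 cm.
d_CH₃NH₂ = 130 − 62.40 = 67.6 cm.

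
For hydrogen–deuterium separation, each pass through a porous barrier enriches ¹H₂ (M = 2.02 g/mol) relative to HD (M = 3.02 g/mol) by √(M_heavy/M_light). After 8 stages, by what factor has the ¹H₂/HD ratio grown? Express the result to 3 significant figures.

Each stage multiplies the ratio by α = √(3.02/2.02), so after 8 stages the overall factor is α^8 = (3.02/2.02)^(8/2).
= 1.49505^4 = 5.00.

5.00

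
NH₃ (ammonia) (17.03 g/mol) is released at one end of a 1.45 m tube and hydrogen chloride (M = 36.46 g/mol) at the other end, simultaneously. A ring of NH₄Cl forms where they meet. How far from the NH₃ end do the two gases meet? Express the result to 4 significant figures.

0.8613 m

Graham's law gives d_NH₃/d_HCl = rate_NH₃/rate_HCl = √(M_HCl/M_NH₃) = √(36.46/17.03) = 1.463.
With d_NH₃ + d_HCl = 1.45 m, d_HCl = 1.45/(1 + 1.463) = 0.5887 m.
d_NH₃ = 1.45 − 0.5887 = 0.8613 m.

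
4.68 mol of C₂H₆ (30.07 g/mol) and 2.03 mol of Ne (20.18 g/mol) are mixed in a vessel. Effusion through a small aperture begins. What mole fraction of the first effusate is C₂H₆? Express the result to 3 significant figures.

0.654

Each component's effusion rate ∝ (its partial pressure)·(1/√M) ∝ n_i/√M_i.
Mole fraction of C₂H₆ in the effusate = (n_C₂H₆/√M_C₂H₆) / (n_C₂H₆/√M_C₂H₆ + n_Ne/√M_Ne)
= (4.68/√30.07) / (4.68/√30.07 + 2.03/√20.18) = 0.8535/(0.8535 + 0.4519) = 0.654.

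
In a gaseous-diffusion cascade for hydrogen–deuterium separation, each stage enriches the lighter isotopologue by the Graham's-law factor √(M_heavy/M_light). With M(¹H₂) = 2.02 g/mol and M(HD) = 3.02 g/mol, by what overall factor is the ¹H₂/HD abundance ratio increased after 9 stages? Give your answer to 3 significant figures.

The single-stage factor is √(M_heavy/M_light), so 9 stages give [√(3.02/2.02)]^9 = (3.02/2.02)^(9/2).
= 1.49505^(9/2) = 6.11.

6.11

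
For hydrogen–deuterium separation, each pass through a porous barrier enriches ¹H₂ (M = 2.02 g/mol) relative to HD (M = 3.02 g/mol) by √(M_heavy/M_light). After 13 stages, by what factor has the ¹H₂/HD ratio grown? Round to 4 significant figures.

After 13 stages the ratio has grown by (√(3.02/2.02))^13 = (3.02/2.02)^(13/2).
= 1.49505^(13/2) = 13.65.

13.65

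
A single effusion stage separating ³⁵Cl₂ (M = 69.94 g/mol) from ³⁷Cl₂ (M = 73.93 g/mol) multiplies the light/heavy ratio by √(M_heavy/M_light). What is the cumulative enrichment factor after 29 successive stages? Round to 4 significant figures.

Overall factor = α^29 with α = √(73.93/69.94), i.e. (73.93/69.94)^(29/2).
= 1.05705^(29/2) = 2.236.

2.236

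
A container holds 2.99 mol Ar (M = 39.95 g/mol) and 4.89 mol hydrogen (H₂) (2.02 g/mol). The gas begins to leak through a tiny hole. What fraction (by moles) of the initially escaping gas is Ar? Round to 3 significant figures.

0.121

The effusion rate of species i is ∝ p_i/√M_i ∝ n_i/√M_i.
Mole fraction of Ar in the effusate = (n_Ar/√M_Ar) / (n_Ar/√M_Ar + n_H₂/√M_H₂)
= (2.99/√39.95) / (2.99/√39.95 + 4.89/√2.02) = 0.4731/(0.4731 + 3.441) = 0.121.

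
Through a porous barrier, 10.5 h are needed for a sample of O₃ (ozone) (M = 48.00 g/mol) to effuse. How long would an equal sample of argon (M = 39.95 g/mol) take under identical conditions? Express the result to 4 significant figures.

9.579 h

By Graham's law, t_Ar/t_O₃ = √(M_Ar/M_O₃) = √(39.95/48.00) = √0.8323 = 0.9123.
So the time for Ar is 10.5 × 0.9123 = 9.579 h.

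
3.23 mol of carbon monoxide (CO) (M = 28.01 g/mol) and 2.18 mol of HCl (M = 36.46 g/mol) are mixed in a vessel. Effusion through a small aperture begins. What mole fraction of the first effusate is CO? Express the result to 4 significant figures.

Each component's effusion rate ∝ (its partial pressure)·(1/√M) ∝ n_i/√M_i.
Mole fraction of CO in the effusate = (n_CO/√M_CO) / (n_CO/√M_CO + n_HCl/√M_HCl)
= (3.23/√28.01) / (3.23/√28.01 + 2.18/√36.46) = 0.6103/(0.6103 + 0.3610) = 0.6283.

0.6283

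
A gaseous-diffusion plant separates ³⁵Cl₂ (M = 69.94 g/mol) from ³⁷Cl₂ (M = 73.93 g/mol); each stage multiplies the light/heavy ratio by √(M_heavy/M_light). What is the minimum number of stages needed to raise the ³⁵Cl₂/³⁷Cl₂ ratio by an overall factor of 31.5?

With α = √(73.93/69.94) per stage, ln α = ½ ln(1.05705) = 0.02774.
Need α^N ≥ 31.5 ⇒ N ≥ ln(31.5) / ln α = 3.450 / 0.02774 = 124.37.
So at least 125 stages are needed.

125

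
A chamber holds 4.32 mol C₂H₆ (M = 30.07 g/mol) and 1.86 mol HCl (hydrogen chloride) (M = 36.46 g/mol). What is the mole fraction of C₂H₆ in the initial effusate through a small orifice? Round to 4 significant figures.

Rate_i ∝ x_i/√M_i (Graham's law weighted by mole fraction), so the effusate composition follows n_i/√M_i.
Mole fraction of C₂H₆ in the effusate = (n_C₂H₆/√M_C₂H₆) / (n_C₂H₆/√M_C₂H₆ + n_HCl/√M_HCl)
= (4.32/√30.07) / (4.32/√30.07 + 1.86/√36.46) = 0.7878/(0.7878 + 0.3080) = 0.7189.

0.7189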